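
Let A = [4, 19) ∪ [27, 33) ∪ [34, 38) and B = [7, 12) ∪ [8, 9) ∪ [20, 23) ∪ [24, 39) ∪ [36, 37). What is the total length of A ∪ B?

Merge the second list: [7, 12), [20, 23), [24, 39).
A ∪ B = [4, 19), [20, 23), [24, 39).
Total: 15 + 3 + 15 = 33.

33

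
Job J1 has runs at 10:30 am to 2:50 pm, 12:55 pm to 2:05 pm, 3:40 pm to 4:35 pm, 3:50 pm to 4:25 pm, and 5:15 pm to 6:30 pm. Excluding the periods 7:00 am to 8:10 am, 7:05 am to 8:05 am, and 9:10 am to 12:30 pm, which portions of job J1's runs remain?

12:30 pm–2:50 pm, 3:40 pm–4:35 pm, 5:15 pm–6:30 pm

A, merged: 10:30 am–2:50 pm, 3:40 pm–4:35 pm, 5:15 pm–6:30 pm.
B, merged: 7:00 am–8:10 am, 9:10 am–12:30 pm.
10:30 am–2:50 pm with B removed leaves 12:30 pm–2:50 pm.
3:40 pm–4:35 pm is untouched.
5:15 pm–6:30 pm is untouched.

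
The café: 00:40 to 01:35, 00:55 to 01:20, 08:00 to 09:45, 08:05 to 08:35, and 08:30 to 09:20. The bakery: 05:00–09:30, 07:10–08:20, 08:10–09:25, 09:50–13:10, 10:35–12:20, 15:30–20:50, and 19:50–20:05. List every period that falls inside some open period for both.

First set merges to 00:40–01:35, 08:00–09:45.
Second set merges to 05:00–09:30, 09:50–13:10, 15:30–20:50.
00:40–01:35: no overlap with the second set.
08:00–09:45 meets the second set on 08:00–09:30.

08:00–09:30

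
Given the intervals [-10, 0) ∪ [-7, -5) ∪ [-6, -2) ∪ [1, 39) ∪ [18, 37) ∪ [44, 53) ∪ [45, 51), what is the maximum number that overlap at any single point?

3

Walk the sorted start/end points keeping a running depth.
The depth first hits 3 at -6.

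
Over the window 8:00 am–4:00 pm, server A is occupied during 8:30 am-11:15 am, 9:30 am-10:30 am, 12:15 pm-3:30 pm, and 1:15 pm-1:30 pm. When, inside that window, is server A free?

8:00 am–8:30 am, 11:15 am–12:15 pm, 3:30 pm–4:00 pm

The merged coverage is 8:30 am–11:15 am, 12:15 pm–3:30 pm.
Complement within 8:00 am–4:00 pm: 8:00 am–8:30 am, 11:15 am–12:15 pm, 3:30 pm–4:00 pm.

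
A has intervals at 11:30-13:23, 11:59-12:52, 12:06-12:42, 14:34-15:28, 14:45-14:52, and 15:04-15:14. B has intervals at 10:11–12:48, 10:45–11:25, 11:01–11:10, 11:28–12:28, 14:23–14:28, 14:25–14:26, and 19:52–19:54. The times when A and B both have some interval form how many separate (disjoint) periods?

1

A, merged: 11:30–13:23, 14:34–15:28.
B, merged: 10:11–12:48, 14:23–14:28, 19:52–19:54.
A ∩ B = 11:30–12:48.
That is 1 disjoint piece.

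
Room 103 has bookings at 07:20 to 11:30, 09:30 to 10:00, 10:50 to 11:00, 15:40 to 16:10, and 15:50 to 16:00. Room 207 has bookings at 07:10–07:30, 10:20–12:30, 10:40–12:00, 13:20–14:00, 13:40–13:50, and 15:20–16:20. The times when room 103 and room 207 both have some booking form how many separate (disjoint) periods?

Merge the first list: 07:20–11:30, 15:40–16:10.
Merge the second list: 07:10–07:30, 10:20–12:30, 13:20–14:00, 15:20–16:20.
A ∩ B = 07:20–07:30, 10:20–11:30, 15:40–16:10.
That is 3 disjoint pieces.

3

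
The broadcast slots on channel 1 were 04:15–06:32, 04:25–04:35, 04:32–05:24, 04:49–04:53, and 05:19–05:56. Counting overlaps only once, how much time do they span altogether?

Merged: 04:15-06:32.
Length: 2 h 17 min.

2 h 17 min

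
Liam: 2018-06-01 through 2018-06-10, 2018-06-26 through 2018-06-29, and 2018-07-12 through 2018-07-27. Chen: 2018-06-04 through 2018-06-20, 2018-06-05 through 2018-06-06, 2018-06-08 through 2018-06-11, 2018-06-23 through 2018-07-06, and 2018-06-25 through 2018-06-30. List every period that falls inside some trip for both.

2018-06-04 through 2018-06-10, 2018-06-26 through 2018-06-29

B, merged: 2018-06-04 through 2018-06-20, 2018-06-23 through 2018-07-06.
2018-06-01 through 2018-06-10 overlaps B on 2018-06-04 through 2018-06-10.
2018-06-26 through 2018-06-29 overlaps B on 2018-06-26 through 2018-06-29.
2018-07-12 through 2018-07-27 falls entirely outside B.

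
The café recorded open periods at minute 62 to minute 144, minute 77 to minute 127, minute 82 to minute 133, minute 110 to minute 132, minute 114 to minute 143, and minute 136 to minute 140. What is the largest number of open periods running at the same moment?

5

At minute 114, 5 of the intervals are simultaneously active.
No point has more.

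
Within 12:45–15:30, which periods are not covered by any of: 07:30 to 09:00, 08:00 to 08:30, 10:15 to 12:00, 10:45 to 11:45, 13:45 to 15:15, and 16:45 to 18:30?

12:45–13:45, 15:15–15:30

After merging, the occupied span is 07:30–09:00, 10:15–12:00, 13:45–15:15, 16:45–18:30.
Complement within 12:45–15:30: 12:45–13:45, 15:15–15:30.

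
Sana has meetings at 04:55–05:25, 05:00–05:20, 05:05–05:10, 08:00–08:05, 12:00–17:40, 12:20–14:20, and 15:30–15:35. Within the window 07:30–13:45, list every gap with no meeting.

07:30–08:00, 08:05–12:00

Covered (merged): 04:55–05:25, 08:00–08:05, 12:00–17:40.
Uncovered inside 07:30–13:45: 07:30–08:00, 08:05–12:00.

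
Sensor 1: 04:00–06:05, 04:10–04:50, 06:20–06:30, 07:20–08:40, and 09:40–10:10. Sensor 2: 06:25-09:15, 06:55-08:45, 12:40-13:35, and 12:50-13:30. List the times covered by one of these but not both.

A, merged: 04:00–06:05, 06:20–06:30, 07:20–08:40, 09:40–10:10.
B, merged: 06:25–09:15, 12:40–13:35.
A \ B = 04:00–06:05, 06:20–06:25, 09:40–10:10.
B \ A = 06:30–07:20, 08:40–09:15, 12:40–13:35.
Union of the two gives the symmetric difference.

04:00–06:05, 06:20–06:25, 06:30–07:20, 08:40–09:15, 09:40–10:10, 12:40–13:35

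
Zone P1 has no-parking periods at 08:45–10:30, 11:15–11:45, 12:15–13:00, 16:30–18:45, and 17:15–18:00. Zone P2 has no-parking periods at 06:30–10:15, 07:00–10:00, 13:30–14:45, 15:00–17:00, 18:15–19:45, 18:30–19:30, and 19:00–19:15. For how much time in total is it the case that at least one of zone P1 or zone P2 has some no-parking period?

Merge the first list: 08:45-10:30, 11:15-11:45, 12:15-13:00, 16:30-18:45.
Merge the second list: 06:30-10:15, 13:30-14:45, 15:00-17:00, 18:15-19:45.
A ∪ B = 06:30-10:30, 11:15-11:45, 12:15-13:00, 13:30-14:45, 15:00-19:45.
Total: 4 h + 30 min + 45 min + 1 h 15 min + 4 h 45 min = 11 h 15 min.

11 h 15 min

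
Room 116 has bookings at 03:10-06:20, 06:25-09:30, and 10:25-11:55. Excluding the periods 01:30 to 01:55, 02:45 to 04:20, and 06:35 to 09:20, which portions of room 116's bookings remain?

03:10-06:20 minus B → 04:20-06:20.
06:25-09:30 minus B → 06:25-06:35, 09:20-09:30.
10:25-11:55: no B overlap → unchanged.

04:20-06:20, 06:25-06:35, 09:20-09:30, 10:25-11:55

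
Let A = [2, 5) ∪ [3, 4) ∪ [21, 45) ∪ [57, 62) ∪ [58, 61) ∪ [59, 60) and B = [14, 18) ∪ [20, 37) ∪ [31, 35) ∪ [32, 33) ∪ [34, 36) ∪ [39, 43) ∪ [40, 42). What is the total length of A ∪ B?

37

First set merges to [2, 5), [21, 45), [57, 62).
Second set merges to [14, 18), [20, 37), [39, 43).
A ∪ B = [2, 5), [14, 18), [20, 45), [57, 62).
Total: 3 + 4 + 25 + 5 = 37.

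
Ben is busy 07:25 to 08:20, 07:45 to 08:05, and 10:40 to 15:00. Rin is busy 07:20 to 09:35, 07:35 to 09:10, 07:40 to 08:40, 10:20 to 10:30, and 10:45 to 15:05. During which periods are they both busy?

A, merged: 07:25-08:20, 10:40-15:00.
B, merged: 07:20-09:35, 10:20-10:30, 10:45-15:05.
07:25-08:20 overlaps B on 07:25-08:20.
10:40-15:00 overlaps B on 10:45-15:00.

07:25-08:20, 10:45-15:00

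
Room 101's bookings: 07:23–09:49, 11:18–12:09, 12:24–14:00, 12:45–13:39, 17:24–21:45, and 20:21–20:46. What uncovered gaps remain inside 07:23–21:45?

Covered (merged): 07:23–09:49, 11:18–12:09, 12:24–14:00, 17:24–21:45.
Gaps within 07:23–21:45: 09:49–11:18, 12:09–12:24, 14:00–17:24.

09:49–11:18, 12:09–12:24, 14:00–17:24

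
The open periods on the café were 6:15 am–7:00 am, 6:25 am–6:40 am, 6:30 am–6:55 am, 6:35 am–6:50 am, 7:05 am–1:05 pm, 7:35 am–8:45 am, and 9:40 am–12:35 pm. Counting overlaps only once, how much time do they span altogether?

6 h 45 min

Merged: 6:15 am-7:00 am, 7:05 am-1:05 pm.
Lengths: 45 min + 6 h = 6 h 45 min.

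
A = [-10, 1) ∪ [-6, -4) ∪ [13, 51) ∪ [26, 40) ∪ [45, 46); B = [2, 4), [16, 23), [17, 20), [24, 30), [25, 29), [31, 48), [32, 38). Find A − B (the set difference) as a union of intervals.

[-10, 1) ∪ [13, 16) ∪ [23, 24) ∪ [30, 31) ∪ [48, 51)

First set merges to [-10, 1), [13, 51).
Second set merges to [2, 4), [16, 23), [24, 30), [31, 48).
[-10, 1): nothing removed.
[13, 51) \ B = [13, 16), [23, 24), [30, 31), [48, 51).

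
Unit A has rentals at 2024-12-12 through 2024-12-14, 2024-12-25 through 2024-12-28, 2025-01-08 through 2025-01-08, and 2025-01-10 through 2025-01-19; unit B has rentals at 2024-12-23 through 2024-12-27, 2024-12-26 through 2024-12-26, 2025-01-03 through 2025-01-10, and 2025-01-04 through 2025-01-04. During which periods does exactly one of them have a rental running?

Second set merges to 2024-12-23 through 2024-12-27, 2025-01-03 through 2025-01-10.
Only in the first: 2024-12-12 through 2024-12-14, 2024-12-28 through 2024-12-28, 2025-01-11 through 2025-01-19.
Only in the second: 2024-12-23 through 2024-12-24, 2025-01-03 through 2025-01-07, 2025-01-09 through 2025-01-09.
Together these are the periods covered by exactly one.

2024-12-12 through 2024-12-14, 2024-12-23 through 2024-12-24, 2024-12-28 through 2024-12-28, 2025-01-03 through 2025-01-07, 2025-01-09 through 2025-01-09, 2025-01-11 through 2025-01-19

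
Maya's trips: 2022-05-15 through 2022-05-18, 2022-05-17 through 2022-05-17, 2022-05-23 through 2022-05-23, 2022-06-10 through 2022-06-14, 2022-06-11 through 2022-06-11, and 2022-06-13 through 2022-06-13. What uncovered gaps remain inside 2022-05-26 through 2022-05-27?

2022-05-26 through 2022-05-27

The merged coverage is 2022-05-15 through 2022-05-18, 2022-05-23 through 2022-05-23, 2022-06-10 through 2022-06-14.
Complement within 2022-05-26 through 2022-05-27: 2022-05-26 through 2022-05-27.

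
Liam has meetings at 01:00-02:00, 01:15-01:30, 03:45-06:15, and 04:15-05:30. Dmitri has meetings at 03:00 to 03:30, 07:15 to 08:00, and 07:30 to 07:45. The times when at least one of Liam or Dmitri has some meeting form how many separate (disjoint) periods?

A, merged: 01:00-02:00, 03:45-06:15.
B, merged: 03:00-03:30, 07:15-08:00.
A ∪ B = 01:00-02:00, 03:00-03:30, 03:45-06:15, 07:15-08:00.
That is 4 disjoint pieces.

4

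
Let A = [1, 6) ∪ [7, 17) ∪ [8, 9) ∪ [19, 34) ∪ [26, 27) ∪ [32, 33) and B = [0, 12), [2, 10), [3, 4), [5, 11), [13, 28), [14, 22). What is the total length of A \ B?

Merge the first list: [1, 6), [7, 17), [19, 34).
Merge the second list: [0, 12), [13, 28).
A \ B = [12, 13), [28, 34).
Total: 1 + 6 = 7.

7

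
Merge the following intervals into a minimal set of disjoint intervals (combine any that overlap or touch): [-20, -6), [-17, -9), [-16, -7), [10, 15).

[-20, -6) ∪ [10, 15)

[-17, -9) overlaps/touches [-20, -6) → extend to [-20, -6).
[-16, -7) overlaps/touches [-20, -6) → extend to [-20, -6).
[10, 15) is disjoint → start new block.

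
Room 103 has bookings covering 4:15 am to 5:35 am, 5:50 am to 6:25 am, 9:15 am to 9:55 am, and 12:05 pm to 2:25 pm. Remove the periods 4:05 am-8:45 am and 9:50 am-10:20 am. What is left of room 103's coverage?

4:15 am–5:35 am: fully covered by B → removed.
5:50 am–6:25 am: fully covered by B → removed.
9:15 am–9:55 am minus B → 9:15 am–9:50 am.
12:05 pm–2:25 pm: no B overlap → unchanged.

9:15 am–9:50 am, 12:05 pm–2:25 pm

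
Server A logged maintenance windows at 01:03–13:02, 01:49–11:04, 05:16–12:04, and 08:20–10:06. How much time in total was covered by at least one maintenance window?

11 h 59 min

Merged: 01:03–13:02.
Length: 11 h 59 min.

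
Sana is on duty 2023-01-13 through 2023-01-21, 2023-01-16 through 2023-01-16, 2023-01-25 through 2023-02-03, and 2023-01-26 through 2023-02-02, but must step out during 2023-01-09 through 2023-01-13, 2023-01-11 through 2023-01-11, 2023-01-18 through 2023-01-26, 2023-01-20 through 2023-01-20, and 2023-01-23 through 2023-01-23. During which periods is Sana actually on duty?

Merge the first list: 2023-01-13 through 2023-01-21, 2023-01-25 through 2023-02-03.
Merge the second list: 2023-01-09 through 2023-01-13, 2023-01-18 through 2023-01-26.
2023-01-13 through 2023-01-21 with B removed leaves 2023-01-14 through 2023-01-17.
2023-01-25 through 2023-02-03 with B removed leaves 2023-01-27 through 2023-02-03.

2023-01-14 through 2023-01-17, 2023-01-27 through 2023-02-03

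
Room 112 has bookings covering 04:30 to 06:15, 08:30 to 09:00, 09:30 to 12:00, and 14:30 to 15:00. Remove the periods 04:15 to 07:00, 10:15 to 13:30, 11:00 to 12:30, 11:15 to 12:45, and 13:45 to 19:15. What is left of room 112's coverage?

08:30-09:00, 09:30-10:15

Second set merges to 04:15-07:00, 10:15-13:30, 13:45-19:15.
04:30-06:15: entirely removed.
08:30-09:00: nothing removed.
09:30-12:00 \ B = 09:30-10:15.
14:30-15:00: entirely removed.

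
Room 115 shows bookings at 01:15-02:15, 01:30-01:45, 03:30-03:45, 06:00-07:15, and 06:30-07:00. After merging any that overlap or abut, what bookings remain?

01:30-01:45 overlaps/touches 01:15-02:15 → extend to 01:15-02:15.
03:30-03:45 is disjoint → start new block.
06:00-07:15 is disjoint → start new block.
06:30-07:00 overlaps/touches 06:00-07:15 → extend to 06:00-07:15.

01:15-02:15, 03:30-03:45, 06:00-07:15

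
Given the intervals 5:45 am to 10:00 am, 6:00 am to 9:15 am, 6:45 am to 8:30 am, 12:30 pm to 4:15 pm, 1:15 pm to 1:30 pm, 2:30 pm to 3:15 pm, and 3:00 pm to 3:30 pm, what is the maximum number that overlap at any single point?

Sweep endpoints in order; track running count of active intervals.
Peak of 3 reached at 6:45 am.

3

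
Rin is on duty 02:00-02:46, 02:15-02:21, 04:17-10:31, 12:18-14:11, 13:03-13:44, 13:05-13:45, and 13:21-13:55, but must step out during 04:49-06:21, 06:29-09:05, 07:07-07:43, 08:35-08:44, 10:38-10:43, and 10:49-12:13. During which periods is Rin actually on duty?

02:00-02:46, 04:17-04:49, 06:21-06:29, 09:05-10:31, 12:18-14:11

First set merges to 02:00-02:46, 04:17-10:31, 12:18-14:11.
Second set merges to 04:49-06:21, 06:29-09:05, 10:38-10:43, 10:49-12:13.
02:00-02:46 is untouched.
04:17-10:31 with B removed leaves 04:17-04:49, 06:21-06:29, 09:05-10:31.
12:18-14:11 is untouched.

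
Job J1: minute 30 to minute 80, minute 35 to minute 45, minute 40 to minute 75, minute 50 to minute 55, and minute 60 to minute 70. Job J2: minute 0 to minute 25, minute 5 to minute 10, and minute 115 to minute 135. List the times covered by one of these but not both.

minute 0 to minute 25, minute 30 to minute 80, minute 115 to minute 135

Merge the first list: minute 30 to minute 80.
Merge the second list: minute 0 to minute 25, minute 115 to minute 135.
A but not B: minute 30 to minute 80.
B but not A: minute 0 to minute 25, minute 115 to minute 135.
Combining gives A △ B.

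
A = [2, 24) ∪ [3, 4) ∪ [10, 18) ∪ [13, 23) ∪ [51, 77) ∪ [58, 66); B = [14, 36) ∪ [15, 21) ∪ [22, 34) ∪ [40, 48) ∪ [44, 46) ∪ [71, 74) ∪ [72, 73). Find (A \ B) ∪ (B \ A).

Merge the first list: [2, 24), [51, 77).
Merge the second list: [14, 36), [40, 48), [71, 74).
A but not B: [2, 14), [51, 71), [74, 77).
B but not A: [24, 36), [40, 48).
Combining gives A △ B.

[2, 14) ∪ [24, 36) ∪ [40, 48) ∪ [51, 71) ∪ [74, 77)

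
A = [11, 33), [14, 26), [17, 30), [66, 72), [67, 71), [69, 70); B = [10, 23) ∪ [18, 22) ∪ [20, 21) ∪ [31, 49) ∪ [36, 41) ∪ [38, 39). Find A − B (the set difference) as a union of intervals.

A, merged: [11, 33), [66, 72).
B, merged: [10, 23), [31, 49).
[11, 33) minus B → [23, 31).
[66, 72): no B overlap → unchanged.

[23, 31) ∪ [66, 72)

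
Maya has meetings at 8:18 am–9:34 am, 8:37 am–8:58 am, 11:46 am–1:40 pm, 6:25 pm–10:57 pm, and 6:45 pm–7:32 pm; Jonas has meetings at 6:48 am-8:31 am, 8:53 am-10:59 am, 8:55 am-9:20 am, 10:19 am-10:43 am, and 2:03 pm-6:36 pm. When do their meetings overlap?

Merge the first list: 8:18 am–9:34 am, 11:46 am–1:40 pm, 6:25 pm–10:57 pm.
Merge the second list: 6:48 am–8:31 am, 8:53 am–10:59 am, 2:03 pm–6:36 pm.
8:18 am–9:34 am meets the second set on 8:18 am–8:31 am, 8:53 am–9:34 am.
11:46 am–1:40 pm: no overlap with the second set.
6:25 pm–10:57 pm meets the second set on 6:25 pm–6:36 pm.

8:18 am–8:31 am, 8:53 am–9:34 am, 6:25 pm–6:36 pm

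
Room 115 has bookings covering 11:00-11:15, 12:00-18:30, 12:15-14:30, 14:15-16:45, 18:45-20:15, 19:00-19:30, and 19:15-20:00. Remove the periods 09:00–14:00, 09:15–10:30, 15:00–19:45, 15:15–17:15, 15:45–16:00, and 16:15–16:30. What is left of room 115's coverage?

14:00–15:00, 19:45–20:15

First set merges to 11:00–11:15, 12:00–18:30, 18:45–20:15.
Second set merges to 09:00–14:00, 15:00–19:45.
11:00–11:15: fully covered by B → removed.
12:00–18:30 minus B → 14:00–15:00.
18:45–20:15 minus B → 19:45–20:15.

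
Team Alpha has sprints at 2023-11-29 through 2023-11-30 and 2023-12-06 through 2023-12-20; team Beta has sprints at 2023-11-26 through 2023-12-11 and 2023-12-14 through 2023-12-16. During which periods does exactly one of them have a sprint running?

A \ B = 2023-12-12 through 2023-12-13, 2023-12-17 through 2023-12-20.
B \ A = 2023-11-26 through 2023-11-28, 2023-12-01 through 2023-12-05.
Union of the two gives the symmetric difference.

2023-11-26 through 2023-11-28, 2023-12-01 through 2023-12-05, 2023-12-12 through 2023-12-13, 2023-12-17 through 2023-12-20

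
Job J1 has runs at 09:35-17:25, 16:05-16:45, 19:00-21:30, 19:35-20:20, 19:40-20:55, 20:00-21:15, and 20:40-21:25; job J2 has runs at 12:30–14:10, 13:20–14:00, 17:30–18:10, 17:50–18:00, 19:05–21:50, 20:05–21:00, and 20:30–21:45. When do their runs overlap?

12:30-14:10, 19:05-21:30

A, merged: 09:35-17:25, 19:00-21:30.
B, merged: 12:30-14:10, 17:30-18:10, 19:05-21:50.
09:35-17:25 ∩ B → 12:30-14:10.
19:00-21:30 ∩ B → 19:05-21:30.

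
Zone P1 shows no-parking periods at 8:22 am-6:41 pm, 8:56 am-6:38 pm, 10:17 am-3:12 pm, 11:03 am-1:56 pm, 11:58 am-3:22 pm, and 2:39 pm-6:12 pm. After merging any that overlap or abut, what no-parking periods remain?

8:22 am–6:41 pm

8:56 am–6:38 pm overlaps/touches 8:22 am–6:41 pm → extend to 8:22 am–6:41 pm.
10:17 am–3:12 pm overlaps/touches 8:22 am–6:41 pm → extend to 8:22 am–6:41 pm.
11:03 am–1:56 pm overlaps/touches 8:22 am–6:41 pm → extend to 8:22 am–6:41 pm.
11:58 am–3:22 pm overlaps/touches 8:22 am–6:41 pm → extend to 8:22 am–6:41 pm.
2:39 pm–6:12 pm overlaps/touches 8:22 am–6:41 pm → extend to 8:22 am–6:41 pm.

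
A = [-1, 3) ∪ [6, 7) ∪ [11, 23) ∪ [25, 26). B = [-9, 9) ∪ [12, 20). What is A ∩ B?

[-1, 3) ∪ [6, 7) ∪ [12, 20)

[-1, 3) overlaps B on [-1, 3).
[6, 7) overlaps B on [6, 7).
[11, 23) overlaps B on [12, 20).
[25, 26) falls entirely outside B.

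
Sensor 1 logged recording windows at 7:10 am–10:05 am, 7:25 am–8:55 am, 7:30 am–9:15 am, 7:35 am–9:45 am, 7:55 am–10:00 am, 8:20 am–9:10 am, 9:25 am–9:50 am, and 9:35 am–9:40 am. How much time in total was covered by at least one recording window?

Merged: 7:10 am–10:05 am.
Length: 2 h 55 min.

2 h 55 min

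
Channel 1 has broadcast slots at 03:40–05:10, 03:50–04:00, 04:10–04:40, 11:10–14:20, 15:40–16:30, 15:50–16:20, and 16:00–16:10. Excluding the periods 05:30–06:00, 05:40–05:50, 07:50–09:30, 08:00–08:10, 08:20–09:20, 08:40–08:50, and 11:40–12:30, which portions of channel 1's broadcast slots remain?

03:40–05:10, 11:10–11:40, 12:30–14:20, 15:40–16:30

A, merged: 03:40–05:10, 11:10–14:20, 15:40–16:30.
B, merged: 05:30–06:00, 07:50–09:30, 11:40–12:30.
03:40–05:10 is untouched.
11:10–14:20 with B removed leaves 11:10–11:40, 12:30–14:20.
15:40–16:30 is untouched.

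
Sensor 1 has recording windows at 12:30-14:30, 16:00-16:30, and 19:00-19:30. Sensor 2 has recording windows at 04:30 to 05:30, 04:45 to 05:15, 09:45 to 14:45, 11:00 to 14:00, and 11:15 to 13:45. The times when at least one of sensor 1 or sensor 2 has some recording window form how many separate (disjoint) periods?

4

Second set merges to 04:30–05:30, 09:45–14:45.
A ∪ B = 04:30–05:30, 09:45–14:45, 16:00–16:30, 19:00–19:30.
That is 4 disjoint pieces.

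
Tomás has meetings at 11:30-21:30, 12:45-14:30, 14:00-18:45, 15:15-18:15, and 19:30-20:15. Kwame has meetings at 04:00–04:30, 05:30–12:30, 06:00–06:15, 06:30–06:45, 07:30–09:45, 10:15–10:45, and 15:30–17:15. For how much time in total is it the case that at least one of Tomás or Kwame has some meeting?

16 h 30 min

A, merged: 11:30–21:30.
B, merged: 04:00–04:30, 05:30–12:30, 15:30–17:15.
A ∪ B = 04:00–04:30, 05:30–21:30.
Total: 30 min + 16 h = 16 h 30 min.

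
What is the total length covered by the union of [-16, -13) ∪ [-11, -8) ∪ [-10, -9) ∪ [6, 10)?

10

Merged: [-16, -13), [-11, -8), [6, 10).
Lengths: 3 + 3 + 4 = 10.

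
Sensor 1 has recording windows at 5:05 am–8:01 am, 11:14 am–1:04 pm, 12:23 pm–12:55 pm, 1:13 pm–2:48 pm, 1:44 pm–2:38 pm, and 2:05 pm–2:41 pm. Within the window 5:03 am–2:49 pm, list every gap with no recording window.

5:03 am–5:05 am, 8:01 am–11:14 am, 1:04 pm–1:13 pm, 2:48 pm–2:49 pm

Covered (merged): 5:05 am–8:01 am, 11:14 am–1:04 pm, 1:13 pm–2:48 pm.
Uncovered inside 5:03 am–2:49 pm: 5:03 am–5:05 am, 8:01 am–11:14 am, 1:04 pm–1:13 pm, 2:48 pm–2:49 pm.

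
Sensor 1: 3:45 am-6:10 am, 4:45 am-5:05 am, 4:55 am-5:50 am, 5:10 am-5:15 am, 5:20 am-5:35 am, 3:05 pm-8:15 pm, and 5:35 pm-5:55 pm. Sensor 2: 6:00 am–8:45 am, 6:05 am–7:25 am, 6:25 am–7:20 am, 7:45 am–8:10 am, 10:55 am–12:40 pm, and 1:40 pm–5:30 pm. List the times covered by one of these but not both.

Merge the first list: 3:45 am-6:10 am, 3:05 pm-8:15 pm.
Merge the second list: 6:00 am-8:45 am, 10:55 am-12:40 pm, 1:40 pm-5:30 pm.
A but not B: 3:45 am-6:00 am, 5:30 pm-8:15 pm.
B but not A: 6:10 am-8:45 am, 10:55 am-12:40 pm, 1:40 pm-3:05 pm.
Combining gives A △ B.

3:45 am-6:00 am, 6:10 am-8:45 am, 10:55 am-12:40 pm, 1:40 pm-3:05 pm, 5:30 pm-8:15 pm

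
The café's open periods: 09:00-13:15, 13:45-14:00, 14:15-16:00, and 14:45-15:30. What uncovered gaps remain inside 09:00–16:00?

Covered (merged): 09:00–13:15, 13:45–14:00, 14:15–16:00.
Gaps within 09:00–16:00: 13:15–13:45, 14:00–14:15.

13:15–13:45, 14:00–14:15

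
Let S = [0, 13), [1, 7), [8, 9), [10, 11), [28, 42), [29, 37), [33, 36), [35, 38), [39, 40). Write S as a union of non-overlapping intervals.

[1, 7) overlaps/touches [0, 13) → extend to [0, 13).
[8, 9) overlaps/touches [0, 13) → extend to [0, 13).
[10, 11) overlaps/touches [0, 13) → extend to [0, 13).
[28, 42) is disjoint → start new block.
[29, 37) overlaps/touches [28, 42) → extend to [28, 42).
[33, 36) overlaps/touches [28, 42) → extend to [28, 42).
[35, 38) overlaps/touches [28, 42) → extend to [28, 42).
[39, 40) overlaps/touches [28, 42) → extend to [28, 42).

[0, 13) ∪ [28, 42)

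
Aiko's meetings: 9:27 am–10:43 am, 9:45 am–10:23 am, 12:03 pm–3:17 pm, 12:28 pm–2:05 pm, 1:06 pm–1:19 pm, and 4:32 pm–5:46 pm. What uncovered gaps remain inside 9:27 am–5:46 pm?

10:43 am–12:03 pm, 3:17 pm–4:32 pm

After merging, the occupied span is 9:27 am–10:43 am, 12:03 pm–3:17 pm, 4:32 pm–5:46 pm.
Complement within 9:27 am–5:46 pm: 10:43 am–12:03 pm, 3:17 pm–4:32 pm.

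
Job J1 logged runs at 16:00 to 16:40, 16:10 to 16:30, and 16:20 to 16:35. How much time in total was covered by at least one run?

40 min

Merged: 16:00–16:40.
Length: 40 min.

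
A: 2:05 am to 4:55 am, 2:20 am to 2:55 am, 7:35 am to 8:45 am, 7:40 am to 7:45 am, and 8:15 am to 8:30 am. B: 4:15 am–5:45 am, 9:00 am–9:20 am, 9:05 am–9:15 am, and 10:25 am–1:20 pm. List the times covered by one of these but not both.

Merge the first list: 2:05 am–4:55 am, 7:35 am–8:45 am.
Merge the second list: 4:15 am–5:45 am, 9:00 am–9:20 am, 10:25 am–1:20 pm.
A but not B: 2:05 am–4:15 am, 7:35 am–8:45 am.
B but not A: 4:55 am–5:45 am, 9:00 am–9:20 am, 10:25 am–1:20 pm.
Combining gives A △ B.

2:05 am–4:15 am, 4:55 am–5:45 am, 7:35 am–8:45 am, 9:00 am–9:20 am, 10:25 am–1:20 pm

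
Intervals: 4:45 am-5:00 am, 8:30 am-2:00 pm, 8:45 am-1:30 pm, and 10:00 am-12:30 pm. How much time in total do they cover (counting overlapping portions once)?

5 h 45 min

Merged: 4:45 am–5:00 am, 8:30 am–2:00 pm.
Lengths: 15 min + 5 h 30 min = 5 h 45 min.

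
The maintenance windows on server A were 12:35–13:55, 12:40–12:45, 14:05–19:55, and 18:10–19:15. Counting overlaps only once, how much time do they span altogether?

Merged: 12:35-13:55, 14:05-19:55.
Lengths: 1 h 20 min + 5 h 50 min = 7 h 10 min.

7 h 10 min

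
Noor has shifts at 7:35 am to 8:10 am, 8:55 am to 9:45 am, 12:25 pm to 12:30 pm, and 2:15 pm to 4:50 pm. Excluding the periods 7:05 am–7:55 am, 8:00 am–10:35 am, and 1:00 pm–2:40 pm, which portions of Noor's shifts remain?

7:35 am–8:10 am with B removed leaves 7:55 am–8:00 am.
8:55 am–9:45 am lies entirely inside B → drops out.
12:25 pm–12:30 pm is untouched.
2:15 pm–4:50 pm with B removed leaves 2:40 pm–4:50 pm.

7:55 am–8:00 am, 12:25 pm–12:30 pm, 2:40 pm–4:50 pm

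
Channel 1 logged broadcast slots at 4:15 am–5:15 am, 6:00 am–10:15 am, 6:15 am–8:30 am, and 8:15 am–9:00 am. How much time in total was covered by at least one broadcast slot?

Merged: 4:15 am–5:15 am, 6:00 am–10:15 am.
Lengths: 1 h + 4 h 15 min = 5 h 15 min.

5 h 15 min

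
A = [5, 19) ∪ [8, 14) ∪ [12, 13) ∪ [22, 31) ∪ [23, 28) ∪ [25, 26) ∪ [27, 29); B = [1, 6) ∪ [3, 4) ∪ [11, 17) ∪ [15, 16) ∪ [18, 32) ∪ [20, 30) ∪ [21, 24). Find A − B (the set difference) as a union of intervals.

Merge the first list: [5, 19), [22, 31).
Merge the second list: [1, 6), [11, 17), [18, 32).
[5, 19) minus B → [6, 11), [17, 18).
[22, 31): fully covered by B → removed.

[6, 11) ∪ [17, 18)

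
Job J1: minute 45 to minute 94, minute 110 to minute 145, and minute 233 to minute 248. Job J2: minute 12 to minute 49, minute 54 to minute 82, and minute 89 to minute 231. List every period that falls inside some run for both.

minute 45 to minute 49, minute 54 to minute 82, minute 89 to minute 94, minute 110 to minute 145

minute 45 to minute 94 meets the second set on minute 45 to minute 49, minute 54 to minute 82, minute 89 to minute 94.
minute 110 to minute 145 meets the second set on minute 110 to minute 145.
minute 233 to minute 248: no overlap with the second set.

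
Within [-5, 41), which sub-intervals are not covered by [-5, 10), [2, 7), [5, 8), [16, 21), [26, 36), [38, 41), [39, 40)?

[10, 16) ∪ [21, 26) ∪ [36, 38)

Covered (merged): [-5, 10), [16, 21), [26, 36), [38, 41).
Complement within [-5, 41): [10, 16), [21, 26), [36, 38).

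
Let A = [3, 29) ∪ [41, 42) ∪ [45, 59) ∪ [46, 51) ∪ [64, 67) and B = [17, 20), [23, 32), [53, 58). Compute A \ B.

[3, 17) ∪ [20, 23) ∪ [41, 42) ∪ [45, 53) ∪ [58, 59) ∪ [64, 67)

Merge the first list: [3, 29), [41, 42), [45, 59), [64, 67).
[3, 29) with B removed leaves [3, 17), [20, 23).
[41, 42) is untouched.
[45, 59) with B removed leaves [45, 53), [58, 59).
[64, 67) is untouched.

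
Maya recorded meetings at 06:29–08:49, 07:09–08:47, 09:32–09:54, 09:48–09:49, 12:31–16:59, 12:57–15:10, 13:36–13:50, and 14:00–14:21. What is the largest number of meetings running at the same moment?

Walk the sorted start/end points keeping a running depth.
The depth first hits 3 at 13:36.

3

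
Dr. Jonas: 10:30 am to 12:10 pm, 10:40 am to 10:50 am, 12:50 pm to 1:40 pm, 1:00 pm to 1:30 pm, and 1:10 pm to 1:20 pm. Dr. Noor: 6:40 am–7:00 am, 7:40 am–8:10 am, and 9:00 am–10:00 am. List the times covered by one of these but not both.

A, merged: 10:30 am-12:10 pm, 12:50 pm-1:40 pm.
A but not B: 10:30 am-12:10 pm, 12:50 pm-1:40 pm.
B but not A: 6:40 am-7:00 am, 7:40 am-8:10 am, 9:00 am-10:00 am.
Combining gives A △ B.

6:40 am-7:00 am, 7:40 am-8:10 am, 9:00 am-10:00 am, 10:30 am-12:10 pm, 12:50 pm-1:40 pm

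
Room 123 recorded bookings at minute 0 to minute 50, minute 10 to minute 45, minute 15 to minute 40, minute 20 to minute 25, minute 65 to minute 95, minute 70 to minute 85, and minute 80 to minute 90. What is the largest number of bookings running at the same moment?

4

Walk the sorted start/end points keeping a running depth.
The depth first hits 4 at minute 20.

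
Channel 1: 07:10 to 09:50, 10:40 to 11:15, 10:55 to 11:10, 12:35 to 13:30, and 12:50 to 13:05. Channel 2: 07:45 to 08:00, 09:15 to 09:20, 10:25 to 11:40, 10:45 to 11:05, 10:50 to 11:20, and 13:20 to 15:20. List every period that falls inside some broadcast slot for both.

Merge the first list: 07:10-09:50, 10:40-11:15, 12:35-13:30.
Merge the second list: 07:45-08:00, 09:15-09:20, 10:25-11:40, 13:20-15:20.
07:10-09:50 ∩ B → 07:45-08:00, 09:15-09:20.
10:40-11:15 ∩ B → 10:40-11:15.
12:35-13:30 ∩ B → 13:20-13:30.

07:45-08:00, 09:15-09:20, 10:40-11:15, 13:20-13:30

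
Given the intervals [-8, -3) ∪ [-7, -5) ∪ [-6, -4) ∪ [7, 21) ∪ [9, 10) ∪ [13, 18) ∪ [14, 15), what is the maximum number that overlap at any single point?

3

Walk the sorted start/end points keeping a running depth.
The depth first hits 3 at -6.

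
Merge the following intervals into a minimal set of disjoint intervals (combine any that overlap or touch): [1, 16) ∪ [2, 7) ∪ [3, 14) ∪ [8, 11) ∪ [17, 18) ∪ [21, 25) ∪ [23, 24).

[1, 16) ∪ [17, 18) ∪ [21, 25)

[2, 7) overlaps/touches [1, 16) → extend to [1, 16).
[3, 14) overlaps/touches [1, 16) → extend to [1, 16).
[8, 11) overlaps/touches [1, 16) → extend to [1, 16).
[17, 18) is disjoint → start new block.
[21, 25) is disjoint → start new block.
[23, 24) overlaps/touches [21, 25) → extend to [21, 25).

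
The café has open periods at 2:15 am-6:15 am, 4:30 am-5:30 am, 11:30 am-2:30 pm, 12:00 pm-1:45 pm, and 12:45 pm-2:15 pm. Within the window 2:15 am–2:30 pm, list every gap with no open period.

6:15 am–11:30 am

The merged coverage is 2:15 am–6:15 am, 11:30 am–2:30 pm.
Uncovered inside 2:15 am–2:30 pm: 6:15 am–11:30 am.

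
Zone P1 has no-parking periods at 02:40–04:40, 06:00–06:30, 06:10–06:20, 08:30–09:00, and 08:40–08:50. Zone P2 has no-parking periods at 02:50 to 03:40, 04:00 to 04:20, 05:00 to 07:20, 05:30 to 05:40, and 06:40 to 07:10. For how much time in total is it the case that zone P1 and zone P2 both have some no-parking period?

1 h 40 min

Merge the first list: 02:40–04:40, 06:00–06:30, 08:30–09:00.
Merge the second list: 02:50–03:40, 04:00–04:20, 05:00–07:20.
A ∩ B = 02:50–03:40, 04:00–04:20, 06:00–06:30.
Total: 50 min + 20 min + 30 min = 1 h 40 min.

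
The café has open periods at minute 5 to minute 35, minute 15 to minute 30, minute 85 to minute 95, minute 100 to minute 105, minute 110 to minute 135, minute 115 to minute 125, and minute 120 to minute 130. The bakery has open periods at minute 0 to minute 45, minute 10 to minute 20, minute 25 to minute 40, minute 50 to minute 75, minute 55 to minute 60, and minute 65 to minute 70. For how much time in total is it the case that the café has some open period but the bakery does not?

40 minutes

First set merges to minute 5 to minute 35, minute 85 to minute 95, minute 100 to minute 105, minute 110 to minute 135.
Second set merges to minute 0 to minute 45, minute 50 to minute 75.
A \ B = minute 85 to minute 95, minute 100 to minute 105, minute 110 to minute 135.
Total: 10 minutes + 5 minutes + 25 minutes = 40 minutes.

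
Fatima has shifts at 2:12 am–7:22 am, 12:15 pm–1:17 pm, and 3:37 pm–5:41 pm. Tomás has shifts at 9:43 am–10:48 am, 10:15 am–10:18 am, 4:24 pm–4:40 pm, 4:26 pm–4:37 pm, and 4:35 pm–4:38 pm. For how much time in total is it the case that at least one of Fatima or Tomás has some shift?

9 h 21 min

Merge the second list: 9:43 am-10:48 am, 4:24 pm-4:40 pm.
A ∪ B = 2:12 am-7:22 am, 9:43 am-10:48 am, 12:15 pm-1:17 pm, 3:37 pm-5:41 pm.
Total: 5 h 10 min + 1 h 5 min + 1 h 2 min + 2 h 4 min = 9 h 21 min.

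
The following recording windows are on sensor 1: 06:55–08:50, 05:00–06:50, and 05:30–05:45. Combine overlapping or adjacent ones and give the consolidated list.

05:00-06:50, 06:55-08:50

Sort by start: 05:00-06:50, 05:30-05:45, 06:55-08:50.
05:30-05:45 overlaps/touches 05:00-06:50 → extend to 05:00-06:50.
06:55-08:50 is disjoint → start new block.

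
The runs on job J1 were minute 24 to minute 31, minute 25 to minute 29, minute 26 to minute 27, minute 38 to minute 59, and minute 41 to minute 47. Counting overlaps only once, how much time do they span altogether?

28 minutes

Merged: minute 24 to minute 31, minute 38 to minute 59.
Lengths: 7 minutes + 21 minutes = 28 minutes.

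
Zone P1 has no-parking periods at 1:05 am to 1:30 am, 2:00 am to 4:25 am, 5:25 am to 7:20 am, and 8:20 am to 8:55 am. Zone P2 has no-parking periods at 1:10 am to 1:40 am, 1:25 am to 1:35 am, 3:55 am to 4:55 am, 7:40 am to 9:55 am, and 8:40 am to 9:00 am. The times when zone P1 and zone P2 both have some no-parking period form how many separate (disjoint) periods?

3

B, merged: 1:10 am–1:40 am, 3:55 am–4:55 am, 7:40 am–9:55 am.
A ∩ B = 1:10 am–1:30 am, 3:55 am–4:25 am, 8:20 am–8:55 am.
That is 3 disjoint pieces.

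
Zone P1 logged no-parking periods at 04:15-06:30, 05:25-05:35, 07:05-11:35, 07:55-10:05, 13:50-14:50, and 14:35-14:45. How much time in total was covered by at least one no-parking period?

7 h 45 min

Merged: 04:15-06:30, 07:05-11:35, 13:50-14:50.
Lengths: 2 h 15 min + 4 h 30 min + 1 h = 7 h 45 min.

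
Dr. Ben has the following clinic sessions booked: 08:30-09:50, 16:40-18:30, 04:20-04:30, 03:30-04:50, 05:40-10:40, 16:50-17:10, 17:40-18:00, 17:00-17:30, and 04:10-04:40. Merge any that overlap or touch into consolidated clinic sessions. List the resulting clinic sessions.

03:30–04:50, 05:40–10:40, 16:40–18:30

Sort by start: 03:30–04:50, 04:10–04:40, 04:20–04:30, 05:40–10:40, 08:30–09:50, 16:40–18:30, 16:50–17:10, 17:00–17:30, 17:40–18:00.
04:10–04:40 overlaps/touches 03:30–04:50 → extend to 03:30–04:50.
04:20–04:30 overlaps/touches 03:30–04:50 → extend to 03:30–04:50.
05:40–10:40 is disjoint → start new block.
08:30–09:50 overlaps/touches 05:40–10:40 → extend to 05:40–10:40.
16:40–18:30 is disjoint → start new block.
16:50–17:10 overlaps/touches 16:40–18:30 → extend to 16:40–18:30.
17:00–17:30 overlaps/touches 16:40–18:30 → extend to 16:40–18:30.
17:40–18:00 overlaps/touches 16:40–18:30 → extend to 16:40–18:30.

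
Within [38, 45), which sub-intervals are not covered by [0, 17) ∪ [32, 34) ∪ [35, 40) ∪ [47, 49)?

After merging, the occupied span is [0, 17), [32, 34), [35, 40), [47, 49).
Gaps within [38, 45): [40, 45).

[40, 45)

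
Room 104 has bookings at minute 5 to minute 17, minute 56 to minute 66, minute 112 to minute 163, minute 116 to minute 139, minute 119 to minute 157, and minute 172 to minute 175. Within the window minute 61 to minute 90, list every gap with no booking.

minute 66 to minute 90

After merging, the occupied span is minute 5 to minute 17, minute 56 to minute 66, minute 112 to minute 163, minute 172 to minute 175.
Uncovered inside minute 61 to minute 90: minute 66 to minute 90.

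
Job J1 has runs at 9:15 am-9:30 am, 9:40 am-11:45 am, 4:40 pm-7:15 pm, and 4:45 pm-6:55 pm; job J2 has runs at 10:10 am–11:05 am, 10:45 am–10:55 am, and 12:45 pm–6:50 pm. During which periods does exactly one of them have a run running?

Merge the first list: 9:15 am–9:30 am, 9:40 am–11:45 am, 4:40 pm–7:15 pm.
Merge the second list: 10:10 am–11:05 am, 12:45 pm–6:50 pm.
A \ B = 9:15 am–9:30 am, 9:40 am–10:10 am, 11:05 am–11:45 am, 6:50 pm–7:15 pm.
B \ A = 12:45 pm–4:40 pm.
Union of the two gives the symmetric difference.

9:15 am–9:30 am, 9:40 am–10:10 am, 11:05 am–11:45 am, 12:45 pm–4:40 pm, 6:50 pm–7:15 pm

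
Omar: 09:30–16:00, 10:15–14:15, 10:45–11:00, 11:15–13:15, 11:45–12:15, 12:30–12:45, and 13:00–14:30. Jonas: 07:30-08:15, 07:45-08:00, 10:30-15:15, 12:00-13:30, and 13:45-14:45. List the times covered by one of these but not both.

07:30-08:15, 09:30-10:30, 15:15-16:00

First set merges to 09:30-16:00.
Second set merges to 07:30-08:15, 10:30-15:15.
A \ B = 09:30-10:30, 15:15-16:00.
B \ A = 07:30-08:15.
Union of the two gives the symmetric difference.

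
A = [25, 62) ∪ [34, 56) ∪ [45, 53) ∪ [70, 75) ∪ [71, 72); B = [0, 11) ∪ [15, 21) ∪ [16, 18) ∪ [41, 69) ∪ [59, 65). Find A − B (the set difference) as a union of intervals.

A, merged: [25, 62), [70, 75).
B, merged: [0, 11), [15, 21), [41, 69).
[25, 62) \ B = [25, 41).
[70, 75): nothing removed.

[25, 41) ∪ [70, 75)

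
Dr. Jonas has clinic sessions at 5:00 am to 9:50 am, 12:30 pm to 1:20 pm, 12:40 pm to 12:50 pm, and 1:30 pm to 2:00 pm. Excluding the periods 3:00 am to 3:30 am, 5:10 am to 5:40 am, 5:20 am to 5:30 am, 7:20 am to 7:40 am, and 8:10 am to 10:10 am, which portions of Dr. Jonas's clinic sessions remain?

5:00 am–5:10 am, 5:40 am–7:20 am, 7:40 am–8:10 am, 12:30 pm–1:20 pm, 1:30 pm–2:00 pm

A, merged: 5:00 am–9:50 am, 12:30 pm–1:20 pm, 1:30 pm–2:00 pm.
B, merged: 3:00 am–3:30 am, 5:10 am–5:40 am, 7:20 am–7:40 am, 8:10 am–10:10 am.
5:00 am–9:50 am \ B = 5:00 am–5:10 am, 5:40 am–7:20 am, 7:40 am–8:10 am.
12:30 pm–1:20 pm: nothing removed.
1:30 pm–2:00 pm: nothing removed.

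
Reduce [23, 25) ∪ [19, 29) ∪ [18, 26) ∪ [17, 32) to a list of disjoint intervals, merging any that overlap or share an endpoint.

[17, 32)

Sort by start: [17, 32), [18, 26), [19, 29), [23, 25).
[18, 26) overlaps/touches [17, 32) → extend to [17, 32).
[19, 29) overlaps/touches [17, 32) → extend to [17, 32).
[23, 25) overlaps/touches [17, 32) → extend to [17, 32).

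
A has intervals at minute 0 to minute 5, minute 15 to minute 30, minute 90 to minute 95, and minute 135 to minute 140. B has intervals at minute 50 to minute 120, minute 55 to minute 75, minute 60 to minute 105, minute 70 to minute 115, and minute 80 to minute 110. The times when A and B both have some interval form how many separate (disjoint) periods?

1

Merge the second list: minute 50 to minute 120.
A ∩ B = minute 90 to minute 95.
That is 1 disjoint piece.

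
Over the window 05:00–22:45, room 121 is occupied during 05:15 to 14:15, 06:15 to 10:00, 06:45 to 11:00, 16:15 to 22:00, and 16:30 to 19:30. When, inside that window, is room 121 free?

05:00–05:15, 14:15–16:15, 22:00–22:45

After merging, the occupied span is 05:15–14:15, 16:15–22:00.
Gaps within 05:00–22:45: 05:00–05:15, 14:15–16:15, 22:00–22:45.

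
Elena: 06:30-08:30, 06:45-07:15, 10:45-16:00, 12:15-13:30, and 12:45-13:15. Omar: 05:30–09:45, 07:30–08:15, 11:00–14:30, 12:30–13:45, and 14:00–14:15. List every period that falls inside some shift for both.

06:30–08:30, 11:00–14:30

Merge the first list: 06:30–08:30, 10:45–16:00.
Merge the second list: 05:30–09:45, 11:00–14:30.
06:30–08:30 meets the second set on 06:30–08:30.
10:45–16:00 meets the second set on 11:00–14:30.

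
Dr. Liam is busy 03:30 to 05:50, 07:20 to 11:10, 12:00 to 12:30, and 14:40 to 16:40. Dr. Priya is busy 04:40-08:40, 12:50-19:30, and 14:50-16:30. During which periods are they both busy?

04:40–05:50, 07:20–08:40, 14:40–16:40

B, merged: 04:40–08:40, 12:50–19:30.
03:30–05:50 overlaps B on 04:40–05:50.
07:20–11:10 overlaps B on 07:20–08:40.
12:00–12:30 falls entirely outside B.
14:40–16:40 overlaps B on 14:40–16:40.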